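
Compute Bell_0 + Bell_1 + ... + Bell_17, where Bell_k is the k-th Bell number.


Recall Bell_k counts set partitions of a k-set (with Bell_0 = 1 by convention).
Bell_0 through Bell_17: 1, 1, 2, 5, 15, 52, 203, 877, 4140, 21147, 115975, 678570, 4213597, 27644437, 190899322, 1382958545, 10480142147, 82864869804
Sum = 1 + 1 + 2 + 5 + 15 + 52 + 203 + 877 + 4140 + 21147 + 115975 + 678570 + 4213597 + 27644437 + 190899322 + 1382958545 + 10480142147 + 82864869804 = 94951548840.

94951548840


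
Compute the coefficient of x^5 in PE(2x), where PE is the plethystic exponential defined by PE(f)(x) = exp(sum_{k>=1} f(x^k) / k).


With f(x) = 2x, the exponent is sum_{k>=1} 2 x^k / k = 2 * (-ln(1 - x)). Exponentiating:
PE(2x) = exp(-2 ln(1 - x)) = 1/(1 - x)^2.
By the negative binomial expansion, [x^n] 1/(1 - x)^2 = C(n + 1, 1).
For n = 5: C(6, 1) = 6.

6


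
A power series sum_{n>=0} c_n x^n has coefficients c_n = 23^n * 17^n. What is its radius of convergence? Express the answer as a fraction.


By the root test (Cauchy-Hadamard), the radius is R = 1 / limsup_n |c_n|^(1/n).
Here |c_n|^(1/n) = (23^n * 17^n)^(1/n) = 23 * 17 = 391 for all n.
So R = 1/391 = 1/391.

1/391


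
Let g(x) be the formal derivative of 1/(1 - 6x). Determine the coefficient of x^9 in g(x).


Differentiate termwise: d/dx sum_{k>=0} 6^k x^k = sum_{k>=1} k 6^k x^(k-1) = sum_{j>=0} (j+1) 6^(j+1) x^j.
Equivalently, d/dx [1/(1 - 6x)] = 6/(1 - 6x)^2.
For j = 9: 10 * 6^10 = 10 * 60466176 = 604661760.

604661760


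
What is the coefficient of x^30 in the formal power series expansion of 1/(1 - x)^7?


The negative binomial / multiset identity is
1/(1 - x)^r = sum_{k>=0} C(k + r - 1, r - 1) x^k.
Here r = 7 and k = 30, so the coefficient is
C(30 + 6, 6) = C(36, 6)
= 1947792

1947792


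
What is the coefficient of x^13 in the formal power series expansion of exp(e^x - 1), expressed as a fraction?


exp(e^x - 1) is the exponential generating function for the Bell numbers Bell_k: exp(e^x - 1) = sum_{k>=0} Bell_k x^k / k!.
So the coefficient of x^13 in exp(e^x - 1) is Bell_13 / 13!.
Computing: Bell_13 = 27644437 and 13! = 6227020800, giving
27644437/6227020800 = 27644437/6227020800.

27644437/6227020800


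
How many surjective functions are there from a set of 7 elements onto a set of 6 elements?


By inclusion-exclusion on which target elements are missed, the number of surjections from an n-set onto a k-set is
surj(n, k) = sum_{j=0}^{k} (-1)^j C(k, j) (k - j)^n.
Equivalently surj(n, k) = k! * S(n, k), where S(n, k) is the Stirling number of the second kind.
For n = 7, k = 6:
S(7, 6) = 21, so
surj = 6! * 21 = 720 * 21 = 15120.

15120


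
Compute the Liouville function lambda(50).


The Liouville function is lambda(k) = (-1)^Omega(k), where Omega(k) counts the prime factors of k with multiplicity.
Factoring: 50 = 2 * 5 * 5, so Omega(50) = 3.
lambda(50) = (-1)^3 = -1.

-1


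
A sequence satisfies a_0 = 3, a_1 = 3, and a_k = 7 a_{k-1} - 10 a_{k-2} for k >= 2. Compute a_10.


The characteristic equation is t^2 - 7 t + 10 = 0, with roots r_1 = 5 and r_2 = 2 (so c_1 = r_1 + r_2, c_2 = -r_1 r_2 as required).
One can use the closed form a_n = A r_1^n + B r_2^n, but direct iteration is more reliable:
a_0 = 3, a_1 = 3, a_2 = -9, a_3 = -93, a_4 = -561, a_5 = -2997, a_6 = -15369, a_7 = -77613, a_8 = -389601, a_9 = -1951077, a_10 = -9761529.
So a_10 = -9761529.

-9761529


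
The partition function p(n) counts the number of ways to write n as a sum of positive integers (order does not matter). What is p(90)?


Using the generating function prod_{k>=1} 1/(1-x^k), we compute p(90).
By dynamic programming over parts 1 through 90:
p(90) = 56634173

56634173


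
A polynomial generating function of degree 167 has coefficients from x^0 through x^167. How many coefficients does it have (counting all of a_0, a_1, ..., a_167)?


A polynomial of degree 167 takes the form a_0 + a_1 x + ... + a_167 x^167.
The number of coefficients is 167 + 1 = 168.

168


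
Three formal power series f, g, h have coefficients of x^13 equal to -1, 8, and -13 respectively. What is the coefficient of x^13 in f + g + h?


Series addition is componentwise:
-1 + 8 + -13
= -6

-6


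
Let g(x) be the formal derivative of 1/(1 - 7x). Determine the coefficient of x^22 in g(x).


Differentiate termwise: d/dx sum_{k>=0} 7^k x^k = sum_{k>=1} k 7^k x^(k-1) = sum_{j>=0} (j+1) 7^(j+1) x^j.
Equivalently, d/dx [1/(1 - 7x)] = 7/(1 - 7x)^2.
For j = 22: 23 * 7^23 = 23 * 27368747340080916343 = 629481188821861075889.

629481188821861075889


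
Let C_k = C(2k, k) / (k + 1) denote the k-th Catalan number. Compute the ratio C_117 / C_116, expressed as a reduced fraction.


Using C_k = (2k)! / (k! (k+1)!), the ratio C_{k+1}/C_k simplifies to
C_{k+1}/C_k = [(2k+2)! / ((k+1)! (k+2)!)] * [k! (k+1)! / (2k)!]
 = (2k+2)(2k+1) / ((k+1)(k+2)) = 2(2k+1) / (k+2).
For k = 116: 2(2*116 + 1) / (116 + 2) = 466/118 = 233/59.

233/59


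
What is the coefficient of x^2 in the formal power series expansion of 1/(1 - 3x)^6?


The general identity 1/(1 - c x)^r = sum_{k>=0} c^k C(k + r - 1, r - 1) x^k follows by substituting y = c x into 1/(1 - y)^r = sum_{k>=0} C(k + r - 1, r - 1) y^k.
For c = 3, r = 6, k = 2:
3^2 * C(7, 5) = 9 * 21 = 189.

189


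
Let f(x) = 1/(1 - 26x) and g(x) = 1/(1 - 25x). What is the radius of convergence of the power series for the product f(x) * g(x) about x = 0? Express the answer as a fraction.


The radius of 1/(1 - 26x) is 1/26 (nearest singularity at x = 1/26), and the radius of 1/(1 - 25x) is 1/25.
The product f(x)*g(x) = 1/((1 - 26x)(1 - 25x)) has singularities at both 1/26 and 1/25, so its radius of convergence is the distance to the nearest one:
min(1/26, 1/25) = 1/26.

1/26


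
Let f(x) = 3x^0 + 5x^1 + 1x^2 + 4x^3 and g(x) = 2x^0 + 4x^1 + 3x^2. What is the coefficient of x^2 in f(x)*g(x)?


Cauchy product at x^2:
3*3 + 5*4 + 1*2
= 31

31


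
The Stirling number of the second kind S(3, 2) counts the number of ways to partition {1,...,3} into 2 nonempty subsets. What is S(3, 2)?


Using the explicit formula S(n,k) = (1/k!) sum_{j=0}^{k} (-1)^(k-j) C(k,j) j^n:
S(3, 2) = 3
Equivalently, S(n,k) is n! times the coefficient of x^n in the EGF (e^x - 1)^k / k!.

3


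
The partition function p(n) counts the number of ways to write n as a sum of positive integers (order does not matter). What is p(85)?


Using the generating function prod_{k>=1} 1/(1-x^k), we compute p(85).
By dynamic programming over parts 1 through 85:
p(85) = 30167357

30167357


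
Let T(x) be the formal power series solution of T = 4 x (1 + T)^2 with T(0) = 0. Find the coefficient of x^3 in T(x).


Apply the Lagrange inversion formula: if T = 4 x * phi(T) with phi(t) = (1 + t)^2, then [x^n] T = 4^n * (1/n) [t^(n-1)] phi(t)^n = 4^n * (1/n) [t^(n-1)] (1 + t)^(2n) = 4^n * (1/n) C(2n, n-1).
Using the identity C(2n, n-1) = C(2n, n) * n / (n+1), the unscaled factor equals C(2n, n) / (n+1) = C_n, the n-th Catalan number.
For n = 3: C_3 = C(6, 3) / 4 = 20/4 = 5.
With the 4^3 = 64 factor, the coefficient is 64 * 5 = 320.

320


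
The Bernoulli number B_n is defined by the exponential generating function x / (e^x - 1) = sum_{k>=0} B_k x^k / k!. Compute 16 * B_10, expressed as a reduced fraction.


Bernoulli numbers can also be computed recursively via B_0 = 1 and sum_{j=0}^{m} C(m+1, j) B_j = 0 for m >= 1. Odd-index Bernoulli numbers vanish for k >= 3.
Computing B_10 = 5/66, so 16 * B_10 = 16 * 5/66 = 40/33.

40/33


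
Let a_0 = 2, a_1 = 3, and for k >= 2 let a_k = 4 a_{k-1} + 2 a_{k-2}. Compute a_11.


Iterating the recurrence forward:
a_0 = 2
a_1 = 3
a_2 = 4*3 + 2*2 = 16
a_3 = 4*16 + 2*3 = 70
a_4 = 4*70 + 2*16 = 312
a_5 = 4*312 + 2*70 = 1388
a_6 = 4*1388 + 2*312 = 6176
a_7 = 4*6176 + 2*1388 = 27480
a_8 = 4*27480 + 2*6176 = 122272
a_9 = 4*122272 + 2*27480 = 544048
a_10 = 4*544048 + 2*122272 = 2420736
a_11 = 4*2420736 + 2*544048 = 10771040
So a_11 = 10771040.

10771040


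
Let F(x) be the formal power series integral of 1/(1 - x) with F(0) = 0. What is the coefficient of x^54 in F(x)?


1/(1 - x) = sum_{k>=0} x^k. Integrating termwise and using F(0) = 0 gives
F(x) = sum_{k>=0} x^(k+1) / (k+1) = sum_{m>=1} x^m / m = -ln(1 - x).
So the coefficient of x^54 is 1/54 = 1/54.

1/54


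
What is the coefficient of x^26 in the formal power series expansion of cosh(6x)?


The Maclaurin series is cosh(t) = sum_{m>=0} t^(2m) / (2m)!, so substituting t = 6x, only even powers of x are nonzero, with coefficient of x^(2m) equal to 6^(2m) / (2m)!.
For x^26 the coefficient is 6^26/26! = 170581728179578208256/403291461126605635584000000 = 344373768/814172781296875.

344373768/814172781296875


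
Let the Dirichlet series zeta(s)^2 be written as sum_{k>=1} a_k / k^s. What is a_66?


The Dirichlet convolution of the constant function 1 with itself gives (1 * 1)(k) = sum_{d | k} 1 = d(k), the number of positive divisors of k.
Since zeta(s) = sum_{k>=1} 1/k^s, we have zeta(s)^2 = sum_{k>=1} d(k)/k^s, so a_k = d(k).
For k = 66: the divisors are 1, 2, 3, 6, 11, 22, 33, 66.
Count = 8.

8


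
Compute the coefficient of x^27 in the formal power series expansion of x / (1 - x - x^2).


Let f(x) = sum_{k>=0} a_k x^k. Multiplying f(x) * (1 - x - x^2) = x and matching coefficients gives a_0 = 0, a_1 = 1, and a_k = a_{k-1} + a_{k-2} for k >= 2. These are the Fibonacci numbers F_k.
Iterating from F_0 = 0, F_1 = 1:
F_0=0, F_1=1, F_2=1, F_3=2, F_4=3, F_5=5, F_6=8, F_7=13, F_8=21, F_9=34, ...
F_27 = 196418.

196418


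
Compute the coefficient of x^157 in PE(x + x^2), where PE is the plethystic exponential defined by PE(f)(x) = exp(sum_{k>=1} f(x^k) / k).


With f(x) = x + x^2, the exponent is sum_{k>=1} (x^k + x^(2k)) / k = -ln(1 - x) - ln(1 - x^2). Exponentiating:
PE(x + x^2) = 1 / ((1 - x)(1 - x^2)).
This is the generating function for partitions of n into parts of size 1 or 2. The number of 2's can be any j in 0..78, and the rest are 1's, so
[x^157] = floor(157/2) + 1 = 79.

79


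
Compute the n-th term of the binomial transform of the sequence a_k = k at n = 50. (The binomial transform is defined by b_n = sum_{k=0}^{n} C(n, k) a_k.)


With a_k = k, b_n = sum_{k=0}^{n} C(n, k) k. Using k * C(n, k) = n * C(n-1, k-1) gives b_n = n * sum_{k>=1} C(n-1, k-1) = n * 2^(n-1).
For n = 50: 50 * 2^49 = 50 * 562949953421312 = 28147497671065600.

28147497671065600


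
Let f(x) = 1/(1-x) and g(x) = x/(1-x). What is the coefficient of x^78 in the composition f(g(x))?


First simplify the composition: f(g(x)) = 1/(1 - x/(1-x)) = (1-x)/((1-x) - x) = (1-x)/(1-2x).
Now extract the coefficient. Write (1-x)/(1-2x) = 1/(1-2x) - x/(1-2x).
The coefficient of x^n in 1/(1-2x) is 2^n, and in x/(1-2x) is 2^(n-1) (for n >= 1).
So the coefficient of x^78 is 2^78 - 2^77 = 302231454903657293676544 - 151115727451828646838272 = 151115727451828646838272.

151115727451828646838272


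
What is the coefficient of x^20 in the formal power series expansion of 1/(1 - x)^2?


The negative binomial / multiset identity is
1/(1 - x)^r = sum_{k>=0} C(k + r - 1, r - 1) x^k.
Here r = 2 and k = 20, so the coefficient is
C(20 + 1, 1) = C(21, 1)
= 21

21


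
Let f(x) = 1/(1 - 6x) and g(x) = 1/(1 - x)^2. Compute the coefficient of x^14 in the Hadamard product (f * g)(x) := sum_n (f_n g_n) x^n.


f has coefficients f_k = 6^k. For g = 1/(1 - x)^2 the coefficient is g_k = C(k + 1, 1) = k + 1. The Hadamard coefficient is (f * g)_k = 6^k * (k + 1).
For k = 14: 6^14 * 15 = 78364164096 * 15 = 1175462461440.

1175462461440


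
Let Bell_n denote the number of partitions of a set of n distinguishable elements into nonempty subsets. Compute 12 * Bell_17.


Bell_17 can be computed from the Bell triangle or from Dobinski's identity Bell_n = (1/e) * sum_{k>=0} k^n / k!.
Computing Bell_17 = 82864869804.
Then 12 * 82864869804 = 994378437648.

994378437648


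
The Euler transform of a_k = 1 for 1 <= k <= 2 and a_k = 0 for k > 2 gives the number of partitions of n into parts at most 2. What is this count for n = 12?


Partitions of 12 into parts at most 2:
Using generating function (1-x)^(-1)(1-x^2)^(-1),
the coefficient of x^12 = 7

7


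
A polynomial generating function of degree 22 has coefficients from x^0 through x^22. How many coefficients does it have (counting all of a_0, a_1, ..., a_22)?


A polynomial of degree 22 takes the form a_0 + a_1 x + ... + a_22 x^22.
The number of coefficients is 22 + 1 = 23.

23


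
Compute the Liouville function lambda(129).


The Liouville function is lambda(k) = (-1)^Omega(k), where Omega(k) counts the prime factors of k with multiplicity.
Factoring: 129 = 3 * 43, so Omega(129) = 2.
lambda(129) = (-1)^2 = 1.

1


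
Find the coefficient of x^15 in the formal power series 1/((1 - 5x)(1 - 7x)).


By partial fractions or Cauchy convolution:
The coefficient equals sum_{k=0}^{15} 5^k * 7^(15-k).
= 16540171339488

16540171339488


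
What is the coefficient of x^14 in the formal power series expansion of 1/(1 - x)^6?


The expansion 1/(1 - x)^r = sum_{k>=0} C(k + r - 1, r - 1) x^k follows from the multiset / negative-binomial theorem (or from repeated differentiation of the geometric series).
For r = 6 and k = 14:
C(19, 5) = 121645100408832000 / (120 * 87178291200) = 11628.

11628


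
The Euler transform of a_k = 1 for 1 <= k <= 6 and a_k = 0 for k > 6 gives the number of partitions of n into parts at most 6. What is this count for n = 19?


Partitions of 19 into parts at most 6:
Using generating function (1-x)^(-1)(1-x^2)^(-1)...(1-x^6)^(-1),
the coefficient of x^19 = 235

235


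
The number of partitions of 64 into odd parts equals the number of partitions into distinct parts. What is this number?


Computing partitions of 64 into odd parts (1, 3, 5, ...):
Using the generating function prod_{k>=0} 1/(1-x^(2k+1)),
the count is 16444

16444


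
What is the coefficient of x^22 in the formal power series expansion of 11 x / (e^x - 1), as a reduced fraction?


The exponential generating function for Bernoulli numbers is
x / (e^x - 1) = sum_{k>=0} B_k x^k / k!.
So the coefficient of x^22 in 11 x / (e^x - 1) is 11 B_22 / 22!.
Computing: B_22 = 854513/138, 22! = 1124000727777607680000, giving
11 * 854513/138 / 1124000727777607680000 = 77683/1281918185399255040000.

77683/1281918185399255040000


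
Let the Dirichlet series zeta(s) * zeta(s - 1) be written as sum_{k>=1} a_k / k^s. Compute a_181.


Convolution gives a_k = sum_{d | k} d * 1 = sum_{d | k} d = sigma(k), the sum of positive divisors of k.
For k = 181, the divisors are 1, 181, so
sigma(181) = 1 + 181 = 182.

182


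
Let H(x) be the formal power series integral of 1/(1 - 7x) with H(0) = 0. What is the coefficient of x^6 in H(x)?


1/(1 - 7x) = sum_{k>=0} 7^k x^k. Integrating termwise with H(0) = 0:
H(x) = sum_{k>=0} 7^k x^(k+1) / (k+1) = sum_{m>=1} 7^(m-1) x^m / m.
For m = 6: 7^5/6 = 16807/6 = 16807/6.

16807/6


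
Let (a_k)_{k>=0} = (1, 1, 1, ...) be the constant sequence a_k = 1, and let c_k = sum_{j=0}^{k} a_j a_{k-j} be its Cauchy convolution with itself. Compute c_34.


Since a_j = 1 for all j >= 0, the convolution sum becomes
c_k = sum_{j=0}^{k} 1 * 1 = 1 * (k + 1).
Equivalently, the generating function of (a_k) is 1/(1 - x) and its square is 1/(1 - x)^2 = sum_{k>=0} 1(k + 1) x^k.
For k = 34: 1 * 35 = 35.

35


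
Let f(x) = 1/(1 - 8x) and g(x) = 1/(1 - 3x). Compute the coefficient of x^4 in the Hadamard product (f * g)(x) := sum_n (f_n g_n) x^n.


f has coefficients f_k = 8^k and g has coefficients g_k = 3^k, so the Hadamard product has coefficient (f*g)_k = 8^k * 3^k = 24^k.
For k = 4: 24^4 = 331776.

331776


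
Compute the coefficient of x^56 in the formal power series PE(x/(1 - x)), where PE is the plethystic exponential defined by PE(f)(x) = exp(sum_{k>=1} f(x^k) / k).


For f(x) = x/(1 - x) we have
sum_{k>=1} f(x^k) / k = sum_{k>=1} (1/k) * x^k / (1 - x^k) = sum_{k, m >= 1} x^(k m) / k,
which after exponentiating simplifies to
PE(x/(1 - x)) = prod_{k>=1} 1 / (1 - x^k).
This is the generating function for the partition function p(n), so the coefficient of x^56 is p(56).
Computing p(56) by dynamic programming over parts 1, 2, ..., 56: p(56) = 526823.

526823


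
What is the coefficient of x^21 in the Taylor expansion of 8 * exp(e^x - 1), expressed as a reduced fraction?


exp(e^x - 1) = sum_{k>=0} Bell_k x^k / k!, where Bell_k is the k-th Bell number.
So the coefficient of x^21 is 8 * Bell_21 / 21!.
Computing: Bell_21 = 474869816156751 and 21! = 51090942171709440000, giving
8 * 474869816156751/51090942171709440000 = 158289938718917/2128789257154560000.

158289938718917/2128789257154560000


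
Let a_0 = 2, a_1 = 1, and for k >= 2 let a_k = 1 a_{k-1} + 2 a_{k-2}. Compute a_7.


Iterating the recurrence forward:
a_0 = 2
a_1 = 1
a_2 = 1*1 + 2*2 = 5
a_3 = 1*5 + 2*1 = 7
a_4 = 1*7 + 2*5 = 17
a_5 = 1*17 + 2*7 = 31
a_6 = 1*31 + 2*17 = 65
a_7 = 1*65 + 2*31 = 127
So a_7 = 127.

127


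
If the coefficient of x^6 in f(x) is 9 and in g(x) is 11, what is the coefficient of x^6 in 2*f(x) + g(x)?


Scalar multiplication scales coefficients: 2 * 9 = 18.
Then add the g coefficient: 18 + 11
= 29

29


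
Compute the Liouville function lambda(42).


The Liouville function is lambda(k) = (-1)^Omega(k), where Omega(k) counts the prime factors of k with multiplicity.
Factoring: 42 = 2 * 3 * 7, so Omega(42) = 3.
lambda(42) = (-1)^3 = -1.

-1


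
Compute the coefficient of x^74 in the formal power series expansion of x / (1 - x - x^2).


Let f(x) = sum_{k>=0} a_k x^k. Multiplying f(x) * (1 - x - x^2) = x and matching coefficients gives a_0 = 0, a_1 = 1, and a_k = a_{k-1} + a_{k-2} for k >= 2. These are the Fibonacci numbers F_k.
Iterating from F_0 = 0, F_1 = 1:
F_0=0, F_1=1, F_2=1, F_3=2, F_4=3, F_5=5, F_6=8, F_7=13, F_8=21, F_9=34, ...
F_74 = 1304969544928657.

1304969544928657


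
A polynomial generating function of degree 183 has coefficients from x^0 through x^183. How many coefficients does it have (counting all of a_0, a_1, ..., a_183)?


A polynomial of degree 183 takes the form a_0 + a_1 x + ... + a_183 x^183.
The number of coefficients is 183 + 1 = 184.

184


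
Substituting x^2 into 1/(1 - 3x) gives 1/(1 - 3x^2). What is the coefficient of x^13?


Since 1/(1 - 3x^2) only has even powers of x,
the coefficient of x^13 (odd) is 0.

0


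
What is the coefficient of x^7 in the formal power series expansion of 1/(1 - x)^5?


The negative binomial / multiset identity is
1/(1 - x)^r = sum_{k>=0} C(k + r - 1, r - 1) x^k.
Here r = 5 and k = 7, so the coefficient is
C(7 + 4, 4) = C(11, 4)
= 330

330


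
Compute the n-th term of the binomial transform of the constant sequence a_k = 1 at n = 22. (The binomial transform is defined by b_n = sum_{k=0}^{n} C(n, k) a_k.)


With a_k = 1 for all k, b_n = sum_{k=0}^{n} C(n, k) = 2^n by the binomial theorem.
For n = 22: 2^22 = 4194304.

4194304


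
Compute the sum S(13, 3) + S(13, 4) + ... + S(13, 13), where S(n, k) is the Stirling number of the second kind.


By definition, S(n, k) counts partitions of an n-set into exactly k nonempty blocks.
Computing row n = 13 for k = 3..13:
S(13, k): 261625, 2532530, 7508501, 9321312, 5715424, 1899612, 359502, 39325, 2431, 78, 1
Sum = 27640341.

27640341


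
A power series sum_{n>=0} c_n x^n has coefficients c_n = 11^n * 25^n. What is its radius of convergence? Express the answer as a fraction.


By the root test (Cauchy-Hadamard), the radius is R = 1 / limsup_n |c_n|^(1/n).
Here |c_n|^(1/n) = (11^n * 25^n)^(1/n) = 11 * 25 = 275 for all n.
So R = 1/275 = 1/275.

1/275


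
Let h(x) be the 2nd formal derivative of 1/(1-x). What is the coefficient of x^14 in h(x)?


Differentiating 2 times: d^2/dx^2 [1/(1-x)] = 2!/(1-x)^3.
The expansion 1/(1-x)^3 = sum_{k>=0} C(k+2, 2) x^k, so the coefficient of x^n in 2!/(1-x)^3 is 2! * C(n+2, 2).
For n = 14: 2 * C(16, 2) = 2 * 120 = 240

240


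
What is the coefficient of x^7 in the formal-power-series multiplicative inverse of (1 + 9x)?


The inverse is 1/(1 + 9x). Apply the geometric identity 1/(1 - y) = sum_{k>=0} y^k with y = -9x:
1/(1 + 9x) = sum_{k>=0} (-9)^k x^k.
So the coefficient of x^7 is (-9)^7 = -4782969.

-4782969


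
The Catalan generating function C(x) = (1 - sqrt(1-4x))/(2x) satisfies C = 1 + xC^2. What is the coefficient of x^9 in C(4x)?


Substituting x -> 4x scales the n-th coefficient by 4^n, so [x^9] C(4x) = 4^9 * C_9.
C_9 = C(2*9, 9)/(10) = 48620/10 = 4862.
So 4^9 * 4862 = 262144 * 4862 = 1274544128.

1274544128


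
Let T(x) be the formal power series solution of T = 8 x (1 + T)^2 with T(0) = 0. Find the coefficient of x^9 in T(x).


Apply the Lagrange inversion formula: if T = 8 x * phi(T) with phi(t) = (1 + t)^2, then [x^n] T = 8^n * (1/n) [t^(n-1)] phi(t)^n = 8^n * (1/n) [t^(n-1)] (1 + t)^(2n) = 8^n * (1/n) C(2n, n-1).
Using the identity C(2n, n-1) = C(2n, n) * n / (n+1), the unscaled factor equals C(2n, n) / (n+1) = C_n, the n-th Catalan number.
For n = 9: C_9 = C(18, 9) / 10 = 48620/10 = 4862.
With the 8^9 = 134217728 factor, the coefficient is 134217728 * 4862 = 652566593536.

652566593536


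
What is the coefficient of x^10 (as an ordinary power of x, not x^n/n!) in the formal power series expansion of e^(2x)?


The exponential series is e^y = sum_{k>=0} y^k / k!. Substituting y = 2x gives
e^(2x) = sum_{k>=0} 2^k x^k / k!.
So the coefficient of x^n is a^n/n! with a = 2, n = 10:
2^10 / 10! = 1024/3628800 = 4/14175

4/14175


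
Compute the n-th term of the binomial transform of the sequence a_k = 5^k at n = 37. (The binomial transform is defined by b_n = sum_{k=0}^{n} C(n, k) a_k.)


With a_k = 5^k, b_n = sum_{k=0}^{n} C(n, k) 5^k = (1 + 5)^n by the binomial theorem.
For n = 37: (1 + 5)^37 = 6^37 = 61886548790943213277031694336.

61886548790943213277031694336


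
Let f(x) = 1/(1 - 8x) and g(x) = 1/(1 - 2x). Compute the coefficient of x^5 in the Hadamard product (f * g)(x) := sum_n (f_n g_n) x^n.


f has coefficients f_k = 8^k and g has coefficients g_k = 2^k, so the Hadamard product has coefficient (f*g)_k = 8^k * 2^k = 16^k.
For k = 5: 16^5 = 1048576.

1048576


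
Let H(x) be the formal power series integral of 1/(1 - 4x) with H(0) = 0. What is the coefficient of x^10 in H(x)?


1/(1 - 4x) = sum_{k>=0} 4^k x^k. Integrating termwise with H(0) = 0:
H(x) = sum_{k>=0} 4^k x^(k+1) / (k+1) = sum_{m>=1} 4^(m-1) x^m / m.
For m = 10: 4^9/10 = 262144/10 = 131072/5.

131072/5


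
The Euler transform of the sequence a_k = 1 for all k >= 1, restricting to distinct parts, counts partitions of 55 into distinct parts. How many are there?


Partitions of 55 into distinct parts can be computed via generating function.
Product (1+x)(1+x^2)(1+x^3)...
The coefficient of x^55 = 6378

6378


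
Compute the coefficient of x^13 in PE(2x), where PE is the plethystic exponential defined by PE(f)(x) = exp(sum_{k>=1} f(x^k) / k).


With f(x) = 2x, the exponent is sum_{k>=1} 2 x^k / k = 2 * (-ln(1 - x)). Exponentiating:
PE(2x) = exp(-2 ln(1 - x)) = 1/(1 - x)^2.
By the negative binomial expansion, [x^n] 1/(1 - x)^2 = C(n + 1, 1).
For n = 13: C(14, 1) = 14.

14


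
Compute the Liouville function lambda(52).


The Liouville function is lambda(k) = (-1)^Omega(k), where Omega(k) counts the prime factors of k with multiplicity.
Factoring: 52 = 2 * 2 * 13, so Omega(52) = 3.
lambda(52) = (-1)^3 = -1.

-1


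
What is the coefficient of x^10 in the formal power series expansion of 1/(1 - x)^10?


The negative binomial / multiset identity is
1/(1 - x)^r = sum_{k>=0} C(k + r - 1, r - 1) x^k.
Here r = 10 and k = 10, so the coefficient is
C(10 + 9, 9) = C(19, 9)
= 92378

92378


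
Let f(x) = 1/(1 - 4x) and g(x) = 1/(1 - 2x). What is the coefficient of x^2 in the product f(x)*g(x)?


The coefficient of x^n in f*g is the Cauchy product: sum_{k=0}^{n} a^k * b^(n-k).
With a=4, b=2, n=2:
sum_{k=0}^{2} 4^k * 2^(2-k)
= 28

28


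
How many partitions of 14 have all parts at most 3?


Using the generating function (1-x)^(-1)(1-x^2)^(-1)(1-x^3)^(-1),
the coefficient of x^14 counts these restricted partitions.
Result = 24

24


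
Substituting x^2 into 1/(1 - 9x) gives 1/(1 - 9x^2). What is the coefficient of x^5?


Since 1/(1 - 9x^2) only has even powers of x,
the coefficient of x^5 (odd) is 0.

0


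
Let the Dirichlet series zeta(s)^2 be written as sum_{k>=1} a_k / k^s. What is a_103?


The Dirichlet convolution of the constant function 1 with itself gives (1 * 1)(k) = sum_{d | k} 1 = d(k), the number of positive divisors of k.
Since zeta(s) = sum_{k>=1} 1/k^s, we have zeta(s)^2 = sum_{k>=1} d(k)/k^s, so a_k = d(k).
For k = 103: the divisors are 1, 103.
Count = 2.

2


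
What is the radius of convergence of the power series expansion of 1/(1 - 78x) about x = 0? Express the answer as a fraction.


Expanding 1/(1 - 78x) = sum_{k>=0} 78^k x^k, the series converges when |78x| < 1, i.e., |x| < 1/78.
So the radius of convergence is 1/78 = 1/78.

1/78


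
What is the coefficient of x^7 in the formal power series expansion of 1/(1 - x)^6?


The expansion 1/(1 - x)^r = sum_{k>=0} C(k + r - 1, r - 1) x^k follows from the multiset / negative-binomial theorem (or from repeated differentiation of the geometric series).
For r = 6 and k = 7:
C(12, 5) = 479001600 / (120 * 5040) = 792.

792


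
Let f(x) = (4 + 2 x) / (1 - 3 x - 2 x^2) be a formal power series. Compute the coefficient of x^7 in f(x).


Write f(x) = sum_{k>=0} a_k x^k. Multiplying both sides by 1 - 3 x - 2 x^2 gives
(1 - 3 x - 2 x^2) sum_{k>=0} a_k x^k = 4 + 2 x.
Matching coefficients:
 x^0: a_0 = 4
 x^1: a_1 - 3 a_0 = 2  =>  a_1 = 3*4 + 2 = 14
 x^k (k >= 2): a_k = 3 a_{k-1} + 2 a_{k-2}.
Iterating: a_2 = 50, a_3 = 178, a_4 = 634, a_5 = 2258, a_6 = 8042, a_7 = 28642.
So the coefficient of x^7 is 28642.

28642


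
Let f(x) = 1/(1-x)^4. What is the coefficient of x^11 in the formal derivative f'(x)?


Differentiate: d/dx [ 1/(1-x)^r ] = r / (1-x)^(r+1).
Here r = 4, so f'(x) = 4 / (1-x)^5.
The expansion of 1/(1-x)^(r+1) has coefficient of x^n equal to C(n+r, r).
So the coefficient of x^11 in f'(x) is
4 * C(15, 4) = 4 * 1365 = 5460

5460


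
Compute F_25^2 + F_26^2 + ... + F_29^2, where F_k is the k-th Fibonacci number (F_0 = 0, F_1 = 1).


There is a standard identity sum_{k=0}^{N} F_k^2 = F_N * F_{N+1} (proved inductively from the telescoping relation F_k^2 = F_k F_{k+1} - F_{k-1} F_k). Then
sum_{k=25}^{29} F_k^2 = F_29 F_30 - F_24 F_25.
Computing: F_29 = 514229, F_30 = 832040, F_24 = 46368, F_25 = 75025.
Sum = 514229 * 832040 - 46368 * 75025 = 424380337960.

424380337960


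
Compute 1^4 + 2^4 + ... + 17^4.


This power sum has a closed form given by Faulhaber's formula
sum_{k=1}^{m} k^p = (1 / (p + 1)) * sum_{j=0}^{p} C(p + 1, j) B_j m^(p + 1 - j),
but for small m direct computation is fastest:
1 + 16 + 81 + 256 + 625 + 1296 + 2401 + 4096 + 6561 + 10000 + 14641 + 20736 + 28561 + 38416 + 50625 + 65536 + 83521 = 327369.

327369


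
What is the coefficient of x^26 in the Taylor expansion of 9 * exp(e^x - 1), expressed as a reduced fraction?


exp(e^x - 1) = sum_{k>=0} Bell_k x^k / k!, where Bell_k is the k-th Bell number.
So the coefficient of x^26 is 9 * Bell_26 / 26!.
Computing: Bell_26 = 49631246523618756274 and 26! = 403291461126605635584000000, giving
9 * 49631246523618756274/403291461126605635584000000 = 1459742544812316361/1317945951394136064000000.

1459742544812316361/1317945951394136064000000


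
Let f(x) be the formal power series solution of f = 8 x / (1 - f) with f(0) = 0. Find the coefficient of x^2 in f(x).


Apply Lagrange inversion: f = 8 x * phi(f) with phi(t) = 1/(1 - t), so
[x^n] f = 8^n * (1/n) [t^(n-1)] phi(t)^n = 8^n * (1/n) [t^(n-1)] (1 - t)^(-n) = 8^n * (1/n) C(2n - 2, n - 1) = 8^n * C_{n-1}.
For n = 2: C_1 = C(2, 1) / 2 = 2/2 = 1.
With the 8^2 = 64 factor, the coefficient is 64 * 1 = 64.

64


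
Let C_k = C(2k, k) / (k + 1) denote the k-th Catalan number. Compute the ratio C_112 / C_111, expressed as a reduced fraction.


Using C_k = (2k)! / (k! (k+1)!), the ratio C_{k+1}/C_k simplifies to
C_{k+1}/C_k = [(2k+2)! / ((k+1)! (k+2)!)] * [k! (k+1)! / (2k)!]
 = (2k+2)(2k+1) / ((k+1)(k+2)) = 2(2k+1) / (k+2).
For k = 111: 2(2*111 + 1) / (111 + 2) = 446/113 = 446/113.

446/113


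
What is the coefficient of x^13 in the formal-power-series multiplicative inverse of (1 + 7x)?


The inverse is 1/(1 + 7x). Apply the geometric identity 1/(1 - y) = sum_{k>=0} y^k with y = -7x:
1/(1 + 7x) = sum_{k>=0} (-7)^k x^k.
So the coefficient of x^13 is (-7)^13 = -96889010407.

-96889010407


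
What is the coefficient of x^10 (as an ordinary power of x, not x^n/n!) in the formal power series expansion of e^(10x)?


The exponential series is e^y = sum_{k>=0} y^k / k!. Substituting y = 10x gives
e^(10x) = sum_{k>=0} 10^k x^k / k!.
So the coefficient of x^n is a^n/n! with a = 10, n = 10:
10^10 / 10! = 10000000000/3628800 = 1562500/567

1562500/567


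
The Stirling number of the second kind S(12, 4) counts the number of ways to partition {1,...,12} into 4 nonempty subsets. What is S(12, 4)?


Using the explicit formula S(n,k) = (1/k!) sum_{j=0}^{k} (-1)^(k-j) C(k,j) j^n:
S(12, 4) = 611501
Equivalently, S(n,k) is n! times the coefficient of x^n in the EGF (e^x - 1)^k / k!.

611501


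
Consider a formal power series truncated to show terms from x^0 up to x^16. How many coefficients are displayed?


From x^0 to x^16 inclusive, the count is 16 - 0 + 1 = 17.

17


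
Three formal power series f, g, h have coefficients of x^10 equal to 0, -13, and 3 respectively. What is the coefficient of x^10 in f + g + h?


Series addition is componentwise:
0 + -13 + 3
= -10

-10


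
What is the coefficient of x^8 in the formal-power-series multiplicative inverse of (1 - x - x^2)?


Let the inverse be f(x) = sum_{k>=0} a_k x^k. From f(x) * (1 - x - x^2) = 1 and matching coefficients:
 x^0: a_0 = 1.
 x^1: a_1 - a_0 = 0, so a_1 = 1.
 x^k (k >= 2): a_k - a_{k-1} - a_{k-2} = 0, i.e. a_k = a_{k-1} + a_{k-2}.
This is the Fibonacci-type recurrence shifted so that a_0 = a_1 = 1.
Iterating: a_0=1, a_1=1, a_2=2, a_3=3, a_4=5, a_5=8, a_6=13, a_7=21, a_8=34
a_8 = 34.

34


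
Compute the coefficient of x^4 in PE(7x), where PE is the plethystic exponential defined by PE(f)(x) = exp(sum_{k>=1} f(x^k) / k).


With f(x) = 7x, the exponent is sum_{k>=1} 7 x^k / k = 7 * (-ln(1 - x)). Exponentiating:
PE(7x) = exp(-7 ln(1 - x)) = 1/(1 - x)^7.
By the negative binomial expansion, [x^n] 1/(1 - x)^7 = C(n + 6, 6).
For n = 4: C(10, 6) = 210.

210


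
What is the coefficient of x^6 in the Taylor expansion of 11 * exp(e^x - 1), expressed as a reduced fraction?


exp(e^x - 1) = sum_{k>=0} Bell_k x^k / k!, where Bell_k is the k-th Bell number.
So the coefficient of x^6 is 11 * Bell_6 / 6!.
Computing: Bell_6 = 203 and 6! = 720, giving
11 * 203/720 = 2233/720.

2233/720


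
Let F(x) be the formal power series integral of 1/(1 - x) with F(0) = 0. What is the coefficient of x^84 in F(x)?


1/(1 - x) = sum_{k>=0} x^k. Integrating termwise and using F(0) = 0 gives
F(x) = sum_{k>=0} x^(k+1) / (k+1) = sum_{m>=1} x^m / m = -ln(1 - x).
So the coefficient of x^84 is 1/84 = 1/84.

1/84


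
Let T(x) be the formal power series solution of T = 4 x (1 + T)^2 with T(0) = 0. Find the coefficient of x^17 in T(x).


Apply the Lagrange inversion formula: if T = 4 x * phi(T) with phi(t) = (1 + t)^2, then [x^n] T = 4^n * (1/n) [t^(n-1)] phi(t)^n = 4^n * (1/n) [t^(n-1)] (1 + t)^(2n) = 4^n * (1/n) C(2n, n-1).
Using the identity C(2n, n-1) = C(2n, n) * n / (n+1), the unscaled factor equals C(2n, n) / (n+1) = C_n, the n-th Catalan number.
For n = 17: C_17 = C(34, 17) / 18 = 2333606220/18 = 129644790.
With the 4^17 = 17179869184 factor, the coefficient is 17179869184 * 129644790 = 2227280532587151360.

2227280532587151360


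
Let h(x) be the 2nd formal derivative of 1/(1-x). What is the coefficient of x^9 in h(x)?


Differentiating 2 times: d^2/dx^2 [1/(1-x)] = 2!/(1-x)^3.
The expansion 1/(1-x)^3 = sum_{k>=0} C(k+2, 2) x^k, so the coefficient of x^n in 2!/(1-x)^3 is 2! * C(n+2, 2).
For n = 9: 2 * C(11, 2) = 2 * 55 = 110

110


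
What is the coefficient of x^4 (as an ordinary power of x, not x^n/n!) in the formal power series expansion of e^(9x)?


The exponential series is e^y = sum_{k>=0} y^k / k!. Substituting y = 9x gives
e^(9x) = sum_{k>=0} 9^k x^k / k!.
So the coefficient of x^n is a^n/n! with a = 9, n = 4:
9^4 / 4! = 6561/24 = 2187/8

2187/8


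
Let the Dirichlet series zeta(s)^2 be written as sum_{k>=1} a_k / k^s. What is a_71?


The Dirichlet convolution of the constant function 1 with itself gives (1 * 1)(k) = sum_{d | k} 1 = d(k), the number of positive divisors of k.
Since zeta(s) = sum_{k>=1} 1/k^s, we have zeta(s)^2 = sum_{k>=1} d(k)/k^s, so a_k = d(k).
For k = 71: the divisors are 1, 71.
Count = 2.

2


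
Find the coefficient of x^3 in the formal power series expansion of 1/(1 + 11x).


Write 1/(1 + c x) = 1/(1 - (-c) x) and apply the geometric-series identity
1/(1 - y) = sum_{k>=0} y^k to get 1/(1 + c x) = sum_{k>=0} (-c)^k x^k.
So the coefficient of x^k is (-c)^k = (-1)^k * c^k.
Here c = 11 and k = 3:
(-11)^3 = -1 * 1331 = -1331

-1331


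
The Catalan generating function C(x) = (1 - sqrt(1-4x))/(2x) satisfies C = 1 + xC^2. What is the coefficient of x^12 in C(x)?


Substituting x -> x scales the n-th coefficient by 1, so [x^12] C(x) = C_12.
C_12 = C(2*12, 12)/(13) = 2704156/13 = 208012.
= 208012.

208012


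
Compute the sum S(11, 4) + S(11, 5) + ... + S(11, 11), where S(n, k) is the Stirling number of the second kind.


By definition, S(n, k) counts partitions of an n-set into exactly k nonempty blocks.
Computing row n = 11 for k = 4..11:
S(11, k): 145750, 246730, 179487, 63987, 11880, 1155, 55, 1
Sum = 649045.

649045


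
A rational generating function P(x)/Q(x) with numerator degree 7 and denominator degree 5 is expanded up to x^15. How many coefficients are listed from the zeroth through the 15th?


Expanding up to x^15 gives the coefficients for x^0, x^1, ..., x^15.
That is 15 + 1 = 16 coefficients in total.

16


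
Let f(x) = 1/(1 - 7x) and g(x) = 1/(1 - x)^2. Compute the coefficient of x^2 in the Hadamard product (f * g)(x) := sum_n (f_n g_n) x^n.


f has coefficients f_k = 7^k. For g = 1/(1 - x)^2 the coefficient is g_k = C(k + 1, 1) = k + 1. The Hadamard coefficient is (f * g)_k = 7^k * (k + 1).
For k = 2: 7^2 * 3 = 49 * 3 = 147.

147


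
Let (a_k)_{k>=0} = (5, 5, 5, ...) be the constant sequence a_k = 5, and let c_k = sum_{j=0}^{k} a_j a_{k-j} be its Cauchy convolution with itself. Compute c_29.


Since a_j = 5 for all j >= 0, the convolution sum becomes
c_k = sum_{j=0}^{k} 5 * 5 = 25 * (k + 1).
Equivalently, the generating function of (a_k) is 5/(1 - x) and its square is 25/(1 - x)^2 = sum_{k>=0} 25(k + 1) x^k.
For k = 29: 25 * 30 = 750.

750


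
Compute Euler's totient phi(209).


phi(n) counts integers in [1, n] coprime to n. Using the multiplicative formula phi(n) = n * prod_{p | n} (1 - 1/p):
209 = 11 * 19, so
phi(209) = 209 * (1 - 1/11) * (1 - 1/19) = 180.

180


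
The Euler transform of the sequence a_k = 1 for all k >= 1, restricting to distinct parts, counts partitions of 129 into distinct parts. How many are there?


Partitions of 129 into distinct parts can be computed via generating function.
Product (1+x)(1+x^2)(1+x^3)...
The coefficient of x^129 = 4322816

4322816


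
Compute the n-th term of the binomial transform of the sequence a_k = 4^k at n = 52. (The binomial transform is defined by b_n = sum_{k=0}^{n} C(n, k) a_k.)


With a_k = 4^k, b_n = sum_{k=0}^{n} C(n, k) 4^k = (1 + 4)^n by the binomial theorem.
For n = 52: (1 + 4)^52 = 5^52 = 2220446049250313080847263336181640625.

2220446049250313080847263336181640625


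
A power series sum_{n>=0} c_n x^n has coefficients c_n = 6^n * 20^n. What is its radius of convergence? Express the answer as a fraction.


By the root test (Cauchy-Hadamard), the radius is R = 1 / limsup_n |c_n|^(1/n).
Here |c_n|^(1/n) = (6^n * 20^n)^(1/n) = 6 * 20 = 120 for all n.
So R = 1/120 = 1/120.

1/120


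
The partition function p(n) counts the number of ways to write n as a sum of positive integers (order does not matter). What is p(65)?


Using the generating function prod_{k>=1} 1/(1-x^k), we compute p(65).
By dynamic programming over parts 1 through 65:
p(65) = 2012558

2012558


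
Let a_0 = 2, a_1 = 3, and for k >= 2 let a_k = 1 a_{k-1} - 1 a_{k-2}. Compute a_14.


Iterating the recurrence forward:
a_0 = 2
a_1 = 3
a_2 = 1*3 - 1*2 = 1
a_3 = 1*1 - 1*3 = -2
a_4 = 1*-2 - 1*1 = -3
a_5 = 1*-3 - 1*-2 = -1
a_6 = 1*-1 - 1*-3 = 2
a_7 = 1*2 - 1*-1 = 3
a_8 = 1*3 - 1*2 = 1
a_9 = 1*1 - 1*3 = -2
a_10 = 1*-2 - 1*1 = -3
a_11 = 1*-3 - 1*-2 = -1
a_12 = 1*-1 - 1*-3 = 2
a_13 = 1*2 - 1*-1 = 3
a_14 = 1*3 - 1*2 = 1
So a_14 = 1.

1


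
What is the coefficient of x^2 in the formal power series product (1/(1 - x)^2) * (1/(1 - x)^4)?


Combine the factors: (1/(1 - x)^2) * (1/(1 - x)^4) = 1/(1 - x)^6.
Then use 1/(1 - x)^r = sum_{k>=0} C(k + r - 1, r - 1) x^k with r = 6 and k = 2:
C(7, 5) = 21.

21


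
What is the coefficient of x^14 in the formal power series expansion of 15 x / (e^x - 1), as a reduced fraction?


The exponential generating function for Bernoulli numbers is
x / (e^x - 1) = sum_{k>=0} B_k x^k / k!.
So the coefficient of x^14 in 15 x / (e^x - 1) is 15 B_14 / 14!.
Computing: B_14 = 7/6, 14! = 87178291200, giving
15 * 7/6 / 87178291200 = 1/4981616640.

1/4981616640


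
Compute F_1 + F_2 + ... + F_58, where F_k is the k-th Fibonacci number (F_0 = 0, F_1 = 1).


Use the identity sum_{k=0}^{N} F_k = F_{N+2} - 1 (which follows from F_{k+2} - F_{k+1} = F_k). Then
sum_{k=1}^{58} F_k = (F_{60} - 1) - (F_{2} - 1) = F_{60} - F_{2}.
Computing: F_{60} = 1548008755920, F_{2} = 1, so
Sum = 1548008755920 - 1 = 1548008755919.

1548008755919


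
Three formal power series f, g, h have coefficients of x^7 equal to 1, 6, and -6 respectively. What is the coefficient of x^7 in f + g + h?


Series addition is componentwise:
1 + 6 + -6
= 1

1


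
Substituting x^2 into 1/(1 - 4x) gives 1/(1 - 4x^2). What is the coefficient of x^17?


Since 1/(1 - 4x^2) only has even powers of x,
the coefficient of x^17 (odd) is 0.

0


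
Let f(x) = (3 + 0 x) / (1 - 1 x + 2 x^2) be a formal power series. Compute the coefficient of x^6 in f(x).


Write f(x) = sum_{k>=0} a_k x^k. Multiplying both sides by 1 - 1 x + 2 x^2 gives
(1 - 1 x + 2 x^2) sum_{k>=0} a_k x^k = 3 + 0 x.
Matching coefficients:
 x^0: a_0 = 3
 x^1: a_1 - 1 a_0 = 0  =>  a_1 = 1*3 + 0 = 3
 x^k (k >= 2): a_k = 1 a_{k-1} - 2 a_{k-2}.
Iterating: a_2 = -3, a_3 = -9, a_4 = -3, a_5 = 15, a_6 = 21.
So the coefficient of x^6 is 21.

21


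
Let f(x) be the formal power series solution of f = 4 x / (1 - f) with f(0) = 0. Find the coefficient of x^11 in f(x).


Apply Lagrange inversion: f = 4 x * phi(f) with phi(t) = 1/(1 - t), so
[x^n] f = 4^n * (1/n) [t^(n-1)] phi(t)^n = 4^n * (1/n) [t^(n-1)] (1 - t)^(-n) = 4^n * (1/n) C(2n - 2, n - 1) = 4^n * C_{n-1}.
For n = 11: C_10 = C(20, 10) / 11 = 184756/11 = 16796.
With the 4^11 = 4194304 factor, the coefficient is 4194304 * 16796 = 70447529984.

70447529984


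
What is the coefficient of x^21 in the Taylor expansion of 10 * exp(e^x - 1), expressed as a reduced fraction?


exp(e^x - 1) = sum_{k>=0} Bell_k x^k / k!, where Bell_k is the k-th Bell number.
So the coefficient of x^21 is 10 * Bell_21 / 21!.
Computing: Bell_21 = 474869816156751 and 21! = 51090942171709440000, giving
10 * 474869816156751/51090942171709440000 = 158289938718917/1703031405723648000.

158289938718917/1703031405723648000


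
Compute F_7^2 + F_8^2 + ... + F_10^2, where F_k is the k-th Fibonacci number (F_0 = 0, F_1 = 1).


There is a standard identity sum_{k=0}^{N} F_k^2 = F_N * F_{N+1} (proved inductively from the telescoping relation F_k^2 = F_k F_{k+1} - F_{k-1} F_k). Then
sum_{k=7}^{10} F_k^2 = F_10 F_11 - F_6 F_7.
Computing: F_10 = 55, F_11 = 89, F_6 = 8, F_7 = 13.
Sum = 55 * 89 - 8 * 13 = 4791.

4791
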